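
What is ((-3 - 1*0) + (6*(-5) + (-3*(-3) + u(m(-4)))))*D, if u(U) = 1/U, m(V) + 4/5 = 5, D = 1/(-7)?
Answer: 499/147 ≈ 3.3946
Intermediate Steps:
D = -⅐ ≈ -0.14286
m(V) = 21/5 (m(V) = -⅘ + 5 = 21/5)
((-3 - 1*0) + (6*(-5) + (-3*(-3) + u(m(-4)))))*D = ((-3 - 1*0) + (6*(-5) + (-3*(-3) + 1/(21/5))))*(-⅐) = ((-3 + 0) + (-30 + (9 + 5/21)))*(-⅐) = (-3 + (-30 + 194/21))*(-⅐) = (-3 - 436/21)*(-⅐) = -499/21*(-⅐) = 499/147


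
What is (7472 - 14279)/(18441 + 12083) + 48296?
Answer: 1474180297/30524 ≈ 48296.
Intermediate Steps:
(7472 - 14279)/(18441 + 12083) + 48296 = -6807/30524 + 48296 = 1474180297/30524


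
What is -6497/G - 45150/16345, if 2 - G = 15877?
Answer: -17444651/7413625 ≈ -2.3531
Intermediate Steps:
G = -15875 (G = 2 - 1*15877 = 2 - 15877 = -15875)
-6497/G - 45150/16345 = -6497/(-15875) - 45150/16345 = -6497*(-1/15875) - 45150*1/16345 = 6497/15875 - 1290/467 = -17444651/7413625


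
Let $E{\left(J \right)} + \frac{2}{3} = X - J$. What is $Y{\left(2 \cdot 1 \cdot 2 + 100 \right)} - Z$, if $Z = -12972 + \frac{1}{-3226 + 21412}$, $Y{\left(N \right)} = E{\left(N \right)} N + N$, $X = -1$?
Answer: $\frac{12649373}{6062} \approx 2086.7$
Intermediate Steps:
$E{\left(J \right)} = - \frac{5}{3} - J$ ($E{\left(J \right)} = - \frac{2}{3} - \left(1 + J\right) = - \frac{5}{3} - J$)
$Y{\left(N \right)} = N + N \left(- \frac{5}{3} - N\right)$ ($Y{\left(N \right)} = \left(- \frac{5}{3} - N\right) N + N = N \left(- \frac{5}{3} - N\right) + N = N + N \left(- \frac{5}{3} - N\right)$)
$Z = - \frac{235908791}{18186}$ ($Z = -12972 + \frac{1}{18186} = - \frac{235908791}{18186} \approx -12972.0$)
$Y{\left(2 \cdot 1 \cdot 2 + 100 \right)} - Z = - \frac{\left(2 \cdot 1 \cdot 2 + 100\right) \left(2 + 3 \left(2 \cdot 1 \cdot 2 + 100\right)\right)}{3} - - \frac{235908791}{18186} = - \frac{\left(2 \cdot 2 + 100\right) \left(2 + 3 \left(2 \cdot 2 + 100\right)\right)}{3} + \frac{235908791}{18186} = - \frac{\left(4 + 100\right) \left(2 + 3 \left(4 + 100\right)\right)}{3} + \frac{235908791}{18186} = \left(- \frac{1}{3}\right) 104 \left(2 + 3 \cdot 104\right) + \frac{235908791}{18186} = \left(- \frac{1}{3}\right) 104 \left(2 + 312\right) + \frac{235908791}{18186} = \left(- \frac{1}{3}\right) 104 \cdot 314 + \frac{235908791}{18186} = - \frac{32656}{3} + \frac{235908791}{18186} = \frac{12649373}{6062}$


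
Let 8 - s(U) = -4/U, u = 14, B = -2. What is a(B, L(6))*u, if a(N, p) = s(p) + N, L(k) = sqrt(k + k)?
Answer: 84 + 28*sqrt(3)/3 ≈ 100.17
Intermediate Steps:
L(k) = sqrt(2)*sqrt(k) (L(k) = sqrt(2*k) = sqrt(2)*sqrt(k))
s(U) = 8 + 4/U (s(U) = 8 - (-4)/U = 8 + 4/U)
a(N, p) = 8 + N + 4/p (a(N, p) = (8 + 4/p) + N = 8 + N + 4/p)
a(B, L(6))*u = (8 - 2 + 4/((sqrt(2)*sqrt(6))))*14 = (8 - 2 + 4/((2*sqrt(3))))*14 = (8 - 2 + 4*(sqrt(3)/6))*14 = (8 - 2 + 2*sqrt(3)/3)*14 = (6 + 2*sqrt(3)/3)*14 = 84 + 28*sqrt(3)/3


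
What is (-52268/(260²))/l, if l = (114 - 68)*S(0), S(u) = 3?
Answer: -13067/2332200 ≈ -0.0056029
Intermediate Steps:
l = 138 (l = (114 - 68)*3 = 46*3 = 138)
(-52268/(260²))/l = -52268/(260²)/138 = -52268/67600*(1/138) = -52268*1/67600*(1/138) = -13067/16900*1/138 = -13067/2332200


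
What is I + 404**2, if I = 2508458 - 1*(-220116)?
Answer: 2891790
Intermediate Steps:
I = 2728574 (I = 2508458 + 220116 = 2728574)
I + 404**2 = 2728574 + 404**2 = 2728574 + 163216 = 2891790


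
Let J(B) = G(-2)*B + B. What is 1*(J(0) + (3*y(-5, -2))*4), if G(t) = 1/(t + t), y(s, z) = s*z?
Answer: 120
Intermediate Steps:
G(t) = 1/(2*t)
J(B) = 3*B/4 (J(B) = ((½)/(-2))*B + B = ((½)*(-½))*B + B = -B/4 + B = 3*B/4)
1*(J(0) + (3*y(-5, -2))*4) = 1*((¾)*0 + (3*(-5*(-2)))*4) = 1*(0 + (3*10)*4) = 1*(0 + 30*4) = 1*(0 + 120) = 1*120 = 120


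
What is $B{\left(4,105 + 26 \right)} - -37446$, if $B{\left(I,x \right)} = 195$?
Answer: $37641$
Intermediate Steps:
$B{\left(4,105 + 26 \right)} - -37446 = 195 - -37446 = 195 + 37446 = 37641$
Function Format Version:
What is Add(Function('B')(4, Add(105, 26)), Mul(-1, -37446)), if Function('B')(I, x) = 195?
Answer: 37641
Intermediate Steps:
Add(Function('B')(4, Add(105, 26)), Mul(-1, -37446)) = Add(195, Mul(-1, -37446)) = Add(195, 37446) = 37641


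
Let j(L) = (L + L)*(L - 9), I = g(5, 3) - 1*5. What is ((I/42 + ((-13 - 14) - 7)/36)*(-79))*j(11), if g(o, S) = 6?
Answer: 201608/63 ≈ 3200.1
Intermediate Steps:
I = 1 (I = 6 - 1*5 = 6 - 5 = 1)
j(L) = 2*L*(-9 + L) (j(L) = (2*L)*(-9 + L) = 2*L*(-9 + L))
((I/42 + ((-13 - 14) - 7)/36)*(-79))*j(11) = ((1/42 + ((-13 - 14) - 7)/36)*(-79))*(2*11*(-9 + 11)) = ((1*(1/42) + (-27 - 7)*(1/36))*(-79))*(2*11*2) = ((1/42 - 34*1/36)*(-79))*44 = ((1/42 - 17/18)*(-79))*44 = -58/63*(-79)*44 = (4582/63)*44 = 201608/63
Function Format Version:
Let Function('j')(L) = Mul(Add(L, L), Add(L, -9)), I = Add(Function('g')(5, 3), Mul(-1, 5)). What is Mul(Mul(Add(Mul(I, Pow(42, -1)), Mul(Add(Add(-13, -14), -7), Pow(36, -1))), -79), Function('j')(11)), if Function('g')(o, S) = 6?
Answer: Rational(201608, 63) ≈ 3200.1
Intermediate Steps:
I = 1 (I = Add(6, Mul(-1, 5)) = Add(6, -5) = 1)
Function('j')(L) = Mul(2, L, Add(-9, L)) (Function('j')(L) = Mul(Mul(2, L), Add(-9, L)) = Mul(2, L, Add(-9, L)))
Mul(Mul(Add(Mul(I, Pow(42, -1)), Mul(Add(Add(-13, -14), -7), Pow(36, -1))), -79), Function('j')(11)) = Mul(Mul(Add(Mul(1, Pow(42, -1)), Mul(Add(Add(-13, -14), -7), Pow(36, -1))), -79), Mul(2, 11, Add(-9, 11))) = Mul(Mul(Add(Mul(1, Rational(1, 42)), Mul(Add(-27, -7), Rational(1, 36))), -79), Mul(2, 11, 2)) = Mul(Mul(Add(Rational(1, 42), Mul(-34, Rational(1, 36))), -79), 44) = Mul(Mul(Add(Rational(1, 42), Rational(-17, 18)), -79), 44) = Mul(Mul(Rational(-58, 63), -79), 44) = Mul(Rational(4582, 63), 44) = Rational(201608, 63)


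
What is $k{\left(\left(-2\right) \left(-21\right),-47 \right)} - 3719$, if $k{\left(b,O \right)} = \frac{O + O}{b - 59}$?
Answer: $- \frac{63129}{17} \approx -3713.5$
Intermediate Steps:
$k{\left(b,O \right)} = \frac{2 O}{-59 + b}$
$k{\left(\left(-2\right) \left(-21\right),-47 \right)} - 3719 = 2 \left(-47\right) \frac{1}{-59 - -42} - 3719 = 2 \left(-47\right) \frac{1}{-59 + 42} - 3719 = 2 \left(-47\right) \frac{1}{-17} - 3719 = 2 \left(-47\right) \left(- \frac{1}{17}\right) - 3719 = \frac{94}{17} - 3719 = - \frac{63129}{17}$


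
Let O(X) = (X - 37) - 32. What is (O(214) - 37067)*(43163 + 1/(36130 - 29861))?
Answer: -9990681445856/6269 ≈ -1.5937e+9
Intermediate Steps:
O(X) = -69 + X (O(X) = (-37 + X) - 32 = -69 + X)
(O(214) - 37067)*(43163 + 1/(36130 - 29861)) = ((-69 + 214) - 37067)*(43163 + 1/(36130 - 29861)) = (145 - 37067)*(43163 + 1/6269) = -36922*(43163 + 1/6269) = -36922*270588848/6269 = -9990681445856/6269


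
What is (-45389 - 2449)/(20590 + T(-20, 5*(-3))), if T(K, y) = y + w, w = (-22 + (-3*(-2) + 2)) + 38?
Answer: -47838/20599 ≈ -2.3223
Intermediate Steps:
w = 24 (w = (-22 + (6 + 2)) + 38 = (-22 + 8) + 38 = -14 + 38 = 24)
T(K, y) = 24 + y (T(K, y) = y + 24 = 24 + y)
(-45389 - 2449)/(20590 + T(-20, 5*(-3))) = (-45389 - 2449)/(20590 + (24 + 5*(-3))) = -47838/(20590 + (24 - 15)) = -47838/(20590 + 9) = -47838/20599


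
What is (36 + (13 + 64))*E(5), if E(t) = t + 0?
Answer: 565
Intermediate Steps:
E(t) = t
(36 + (13 + 64))*E(5) = (36 + (13 + 64))*5 = (36 + 77)*5 = 113*5 = 565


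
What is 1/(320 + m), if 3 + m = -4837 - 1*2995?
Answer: -1/7515 ≈ -0.00013307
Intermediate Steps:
m = -7835 (m = -3 + (-4837 - 1*2995) = -3 + (-4837 - 2995) = -3 - 7832 = -7835)
1/(320 + m) = 1/(320 - 7835) = 1/(-7515) = -1/7515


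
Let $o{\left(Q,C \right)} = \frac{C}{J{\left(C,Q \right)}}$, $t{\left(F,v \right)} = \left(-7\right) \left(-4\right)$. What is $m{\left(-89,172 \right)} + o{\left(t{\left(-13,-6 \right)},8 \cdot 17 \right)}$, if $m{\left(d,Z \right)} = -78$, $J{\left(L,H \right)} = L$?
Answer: $-77$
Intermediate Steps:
$t{\left(F,v \right)} = 28$
$o{\left(Q,C \right)} = 1$ ($o{\left(Q,C \right)} = \frac{C}{C} = 1$)
$m{\left(-89,172 \right)} + o{\left(t{\left(-13,-6 \right)},8 \cdot 17 \right)} = -78 + 1 = -77$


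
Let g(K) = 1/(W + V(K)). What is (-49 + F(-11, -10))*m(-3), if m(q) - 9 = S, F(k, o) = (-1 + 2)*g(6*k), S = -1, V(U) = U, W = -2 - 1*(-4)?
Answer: -3137/8 ≈ -392.13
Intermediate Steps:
W = 2 (W = -2 + 4 = 2)
g(K) = 1/(2 + K)
F(k, o) = 1/(2 + 6*k) (F(k, o) = (-1 + 2)/(2 + 6*k) = 1/(2 + 6*k))
m(q) = 8 (m(q) = 9 - 1 = 8)
(-49 + F(-11, -10))*m(-3) = (-49 + 1/(2*(1 + 3*(-11))))*8 = (-49 + 1/(2*(1 - 33)))*8 = (-49 + (1/2)/(-32))*8 = (-49 + (1/2)*(-1/32))*8 = (-49 - 1/64)*8 = -3137/64*8 = -3137/8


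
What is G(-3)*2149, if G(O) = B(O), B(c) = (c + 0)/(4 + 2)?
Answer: -2149/2 ≈ -1074.5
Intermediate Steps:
B(c) = c/6
G(O) = O/6
G(-3)*2149 = ((⅙)*(-3))*2149 = -½*2149 = -2149/2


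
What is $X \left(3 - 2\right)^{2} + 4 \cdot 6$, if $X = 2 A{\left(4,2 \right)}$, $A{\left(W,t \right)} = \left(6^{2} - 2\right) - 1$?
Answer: $90$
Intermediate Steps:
$A{\left(W,t \right)} = 33$ ($A{\left(W,t \right)} = \left(36 - 2\right) - 1 = 34 - 1 = 33$)
$X = 66$ ($X = 2 \cdot 33 = 66$)
$X \left(3 - 2\right)^{2} + 4 \cdot 6 = 66 \left(3 - 2\right)^{2} + 4 \cdot 6 = 66 \cdot 1^{2} + 24 = 66 \cdot 1 + 24 = 66 + 24 = 90$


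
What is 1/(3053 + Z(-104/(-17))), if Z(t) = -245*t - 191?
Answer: 17/23174 ≈ 0.00073358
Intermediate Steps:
Z(t) = -191 - 245*t
1/(3053 + Z(-104/(-17))) = 1/(3053 + (-191 - (-25480)/(-17))) = 1/(3053 + (-191 - (-25480)*(-1)/17)) = 1/(3053 + (-191 - 245*104/17)) = 1/(3053 + (-191 - 25480/17)) = 1/(3053 - 28727/17) = 1/(23174/17) = 17/23174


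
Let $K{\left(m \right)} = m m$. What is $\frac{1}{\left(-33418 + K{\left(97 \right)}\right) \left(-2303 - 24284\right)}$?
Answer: $\frac{1}{638327283} \approx 1.5666 \cdot 10^{-9}$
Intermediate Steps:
$K{\left(m \right)} = m^{2}$
$\frac{1}{\left(-33418 + K{\left(97 \right)}\right) \left(-2303 - 24284\right)} = \frac{1}{\left(-33418 + 97^{2}\right) \left(-2303 - 24284\right)} = \frac{1}{\left(-33418 + 9409\right) \left(-26587\right)} = \frac{1}{\left(-24009\right) \left(-26587\right)} = \frac{1}{638327283}$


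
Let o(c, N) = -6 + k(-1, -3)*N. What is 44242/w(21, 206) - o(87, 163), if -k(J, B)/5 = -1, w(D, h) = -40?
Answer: -38301/20 ≈ -1915.1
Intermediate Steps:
k(J, B) = 5 (k(J, B) = -5*(-1) = 5)
o(c, N) = -6 + 5*N
44242/w(21, 206) - o(87, 163) = 44242/(-40) - (-6 + 5*163) = 44242*(-1/40) - (-6 + 815) = -22121/20 - 1*809 = -22121/20 - 809 = -38301/20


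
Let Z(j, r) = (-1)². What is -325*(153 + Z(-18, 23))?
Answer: -50050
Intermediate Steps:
Z(j, r) = 1
-325*(153 + Z(-18, 23)) = -325*(153 + 1) = -325*154 = -50050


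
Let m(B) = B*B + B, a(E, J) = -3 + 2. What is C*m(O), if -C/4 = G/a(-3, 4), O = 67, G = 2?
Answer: 36448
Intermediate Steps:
a(E, J) = -1
m(B) = B + B² (m(B) = B² + B = B + B²)
C = 8 (C = -8/(-1) = -8*(-1) = -4*(-2) = 8)
C*m(O) = 8*(67*(1 + 67)) = 8*(67*68) = 8*4556 = 36448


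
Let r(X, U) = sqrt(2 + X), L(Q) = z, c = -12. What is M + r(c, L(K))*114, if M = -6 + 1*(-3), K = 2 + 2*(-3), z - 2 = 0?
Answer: -9 + 114*I*sqrt(10) ≈ -9.0 + 360.5*I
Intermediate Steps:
z = 2 (z = 2 + 0 = 2)
K = -4 (K = 2 - 6 = -4)
M = -9 (M = -6 - 3 = -9)
L(Q) = 2
M + r(c, L(K))*114 = -9 + sqrt(2 - 12)*114 = -9 + sqrt(-10)*114 = -9 + (I*sqrt(10))*114 = -9 + 114*I*sqrt(10)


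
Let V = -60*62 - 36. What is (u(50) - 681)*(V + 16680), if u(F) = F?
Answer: -8155044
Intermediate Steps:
V = -3756 (V = -3720 - 36 = -3756)
(u(50) - 681)*(V + 16680) = (50 - 681)*(-3756 + 16680) = -631*12924 = -8155044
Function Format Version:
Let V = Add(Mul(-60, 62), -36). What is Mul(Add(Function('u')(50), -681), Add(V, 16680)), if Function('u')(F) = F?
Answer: -8155044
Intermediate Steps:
V = -3756 (V = Add(-3720, -36) = -3756)
Mul(Add(Function('u')(50), -681), Add(V, 16680)) = Mul(Add(50, -681), Add(-3756, 16680)) = Mul(-631, 12924) = -8155044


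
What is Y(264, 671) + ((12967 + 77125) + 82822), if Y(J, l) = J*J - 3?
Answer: 242607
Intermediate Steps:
Y(J, l) = -3 + J² (Y(J, l) = J² - 3 = -3 + J²)
Y(264, 671) + ((12967 + 77125) + 82822) = (-3 + 264²) + ((12967 + 77125) + 82822) = (-3 + 69696) + (90092 + 82822) = 69693 + 172914 = 242607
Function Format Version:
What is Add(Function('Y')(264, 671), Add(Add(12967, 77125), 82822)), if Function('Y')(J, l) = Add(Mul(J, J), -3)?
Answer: 242607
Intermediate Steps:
Function('Y')(J, l) = Add(-3, Pow(J, 2)) (Function('Y')(J, l) = Add(Pow(J, 2), -3) = Add(-3, Pow(J, 2)))
Add(Function('Y')(264, 671), Add(Add(12967, 77125), 82822)) = Add(Add(-3, Pow(264, 2)), Add(Add(12967, 77125), 82822)) = Add(Add(-3, 69696), Add(90092, 82822)) = Add(69693, 172914) = 242607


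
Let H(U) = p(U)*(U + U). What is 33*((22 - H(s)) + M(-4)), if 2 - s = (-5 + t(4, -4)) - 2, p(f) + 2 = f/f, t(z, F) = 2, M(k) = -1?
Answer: 1155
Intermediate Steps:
p(f) = -1 (p(f) = -2 + f/f = -2 + 1 = -1)
s = 7 (s = 2 - ((-5 + 2) - 2) = 2 - (-3 - 2) = 2 - 1*(-5) = 2 + 5 = 7)
H(U) = -2*U (H(U) = -(U + U) = -2*U)
33*((22 - H(s)) + M(-4)) = 33*((22 - (-2)*7) - 1) = 33*((22 - 1*(-14)) - 1) = 33*((22 + 14) - 1) = 33*(36 - 1) = 33*35 = 1155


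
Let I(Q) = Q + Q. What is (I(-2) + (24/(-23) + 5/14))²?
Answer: 2277081/103684 ≈ 21.962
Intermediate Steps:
I(Q) = 2*Q
(I(-2) + (24/(-23) + 5/14))² = (2*(-2) + (24/(-23) + 5/14))² = (-4 + (24*(-1/23) + 5*(1/14)))² = (-4 + (-24/23 + 5/14))² = (-4 - 221/322)² = (-1509/322)² = 2277081/103684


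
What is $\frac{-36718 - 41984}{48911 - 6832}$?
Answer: $- \frac{78702}{42079} \approx -1.8703$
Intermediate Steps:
$\frac{-36718 - 41984}{48911 - 6832} = - \frac{78702}{42079}$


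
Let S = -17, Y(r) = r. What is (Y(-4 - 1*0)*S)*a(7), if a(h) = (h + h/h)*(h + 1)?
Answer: 4352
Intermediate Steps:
a(h) = (1 + h)² (a(h) = (h + 1)*(1 + h) = (1 + h)*(1 + h) = (1 + h)²)
(Y(-4 - 1*0)*S)*a(7) = ((-4 - 1*0)*(-17))*(1 + 7² + 2*7) = ((-4 + 0)*(-17))*(1 + 49 + 14) = -4*(-17)*64 = 68*64 = 4352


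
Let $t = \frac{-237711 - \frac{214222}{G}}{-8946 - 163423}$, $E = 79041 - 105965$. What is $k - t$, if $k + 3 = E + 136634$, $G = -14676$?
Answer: $\frac{138760465993247}{1264843722} \approx 1.0971 \cdot 10^{5}$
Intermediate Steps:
$E = -26924$
$k = 109707$ ($k = -3 + \left(-26924 + 136634\right) = -3 + 109710 = 109707$)
$t = \frac{1744216207}{1264843722}$ ($t = \frac{-237711 - \frac{214222}{-14676}}{-8946 - 163423} = \frac{-237711 - - \frac{107111}{7338}}{-172369} = \left(-237711 + \frac{107111}{7338}\right) \left(- \frac{1}{172369}\right) = \left(- \frac{1744216207}{7338}\right) \left(- \frac{1}{172369}\right) = \frac{1744216207}{1264843722} \approx 1.379$)
$k - t = 109707 - \frac{1744216207}{1264843722} = \frac{138760465993247}{1264843722}$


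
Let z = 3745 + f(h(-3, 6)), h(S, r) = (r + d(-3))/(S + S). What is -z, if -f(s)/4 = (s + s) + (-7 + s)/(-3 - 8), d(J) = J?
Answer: -41209/11 ≈ -3746.3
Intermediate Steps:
h(S, r) = (-3 + r)/(2*S) (h(S, r) = (r - 3)/(S + S) = (-3 + r)/((2*S)) = (-3 + r)*(1/(2*S)) = (-3 + r)/(2*S))
f(s) = -28/11 - 84*s/11 (f(s) = -4*((s + s) + (-7 + s)/(-3 - 8)) = -4*(2*s + (-7 + s)/(-11)) = -4*(2*s + (-7 + s)*(-1/11)) = -4*(2*s + (7/11 - s/11)) = -4*(7/11 + 21*s/11) = -28/11 - 84*s/11)
z = 41209/11 (z = 3745 + (-28/11 - 42*(-3 + 6)/(11*(-3))) = 3745 + (-28/11 - 42*(-1)*3/(11*3)) = 3745 + (-28/11 - 84/11*(-1/2)) = 3745 + (-28/11 + 42/11) = 3745 + 14/11 = 41209/11 ≈ 3746.3)
-z = -1*41209/11 = -41209/11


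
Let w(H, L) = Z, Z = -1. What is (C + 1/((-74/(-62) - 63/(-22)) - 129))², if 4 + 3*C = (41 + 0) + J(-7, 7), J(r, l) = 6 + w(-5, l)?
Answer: 1421512521984/7260914521 ≈ 195.78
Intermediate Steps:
w(H, L) = -1
J(r, l) = 5 (J(r, l) = 6 - 1 = 5)
C = 14 (C = -4/3 + ((41 + 0) + 5)/3 = -4/3 + (41 + 5)/3 = -4/3 + (⅓)*46 = -4/3 + 46/3 = 14)
(C + 1/((-74/(-62) - 63/(-22)) - 129))² = (14 + 1/((-74/(-62) - 63/(-22)) - 129))² = (14 + 1/((-74*(-1/62) - 63*(-1/22)) - 129))² = (14 + 1/((37/31 + 63/22) - 129))² = (14 + 1/(2767/682 - 129))² = (14 + 1/(-85211/682))² = (14 - 682/85211)² = (1192272/85211)² = 1421512521984/7260914521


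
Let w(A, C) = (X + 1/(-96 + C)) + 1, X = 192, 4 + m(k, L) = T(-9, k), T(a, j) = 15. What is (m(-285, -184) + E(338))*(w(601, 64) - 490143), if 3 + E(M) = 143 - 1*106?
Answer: -705528045/32 ≈ -2.2048e+7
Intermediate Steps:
E(M) = 34 (E(M) = -3 + (143 - 1*106) = -3 + (143 - 106) = -3 + 37 = 34)
m(k, L) = 11 (m(k, L) = -4 + 15 = 11)
w(A, C) = 193 + 1/(-96 + C) (w(A, C) = (192 + 1/(-96 + C)) + 1 = 193 + 1/(-96 + C))
(m(-285, -184) + E(338))*(w(601, 64) - 490143) = (11 + 34)*((-18527 + 193*64)/(-96 + 64) - 490143) = 45*((-18527 + 12352)/(-32) - 490143) = 45*(-1/32*(-6175) - 490143) = 45*(6175/32 - 490143) = 45*(-15678401/32) = -705528045/32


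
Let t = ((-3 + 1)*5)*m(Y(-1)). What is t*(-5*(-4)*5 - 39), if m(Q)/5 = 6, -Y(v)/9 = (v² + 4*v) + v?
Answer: -18300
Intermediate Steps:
Y(v) = -45*v - 9*v² (Y(v) = -9*((v² + 4*v) + v) = -9*(v² + 5*v) = -45*v - 9*v²)
m(Q) = 30 (m(Q) = 5*6 = 30)
t = -300 (t = ((-3 + 1)*5)*30 = -2*5*30 = -10*30 = -300)
t*(-5*(-4)*5 - 39) = -300*(-5*(-4)*5 - 39) = -300*(20*5 - 39) = -300*(100 - 39) = -300*61 = -18300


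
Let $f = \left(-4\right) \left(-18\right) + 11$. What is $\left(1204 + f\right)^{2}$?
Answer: $1656369$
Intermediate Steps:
$f = 83$ ($f = 72 + 11 = 83$)
$\left(1204 + f\right)^{2} = \left(1204 + 83\right)^{2} = 1287^{2} = 1656369$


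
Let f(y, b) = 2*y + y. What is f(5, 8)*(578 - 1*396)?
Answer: 2730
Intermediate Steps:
f(y, b) = 3*y
f(5, 8)*(578 - 1*396) = (3*5)*(578 - 1*396) = 15*(578 - 396) = 15*182 = 2730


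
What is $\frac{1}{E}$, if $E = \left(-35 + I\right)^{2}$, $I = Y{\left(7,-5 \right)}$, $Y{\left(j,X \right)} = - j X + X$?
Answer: $\frac{1}{25} \approx 0.04$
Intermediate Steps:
$Y{\left(j,X \right)} = X - X j$ ($Y{\left(j,X \right)} = - X j + X = X - X j$)
$I = 30$ ($I = - 5 \left(1 - 7\right) = \left(-5\right) \left(-6\right) = 30$)
$E = 25$ ($E = \left(-35 + 30\right)^{2} = \left(-5\right)^{2} = 25$)
$\frac{1}{E} = \frac{1}{25}$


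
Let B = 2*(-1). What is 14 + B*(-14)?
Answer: 42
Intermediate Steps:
B = -2
14 + B*(-14) = 14 - 2*(-14) = 14 + 28 = 42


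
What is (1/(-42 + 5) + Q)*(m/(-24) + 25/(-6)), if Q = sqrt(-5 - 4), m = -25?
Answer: 25/296 - 75*I/8 ≈ 0.084459 - 9.375*I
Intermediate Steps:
Q = 3*I (Q = sqrt(-9) = 3*I ≈ 3.0*I)
(1/(-42 + 5) + Q)*(m/(-24) + 25/(-6)) = (1/(-42 + 5) + 3*I)*(-25/(-24) + 25/(-6)) = (1/(-37) + 3*I)*(-25*(-1/24) + 25*(-1/6)) = (-1/37 + 3*I)*(25/24 - 25/6) = (-1/37 + 3*I)*(-25/8) = 25/296 - 75*I/8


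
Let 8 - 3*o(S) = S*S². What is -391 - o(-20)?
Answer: -9181/3 ≈ -3060.3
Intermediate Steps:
o(S) = 8/3 - S³/3 (o(S) = 8/3 - S*S²/3 = 8/3 - S³/3)
-391 - o(-20) = -391 - (8/3 - ⅓*(-20)³) = -391 - (8/3 - ⅓*(-8000)) = -391 - (8/3 + 8000/3) = -391 - 1*8008/3 = -391 - 8008/3 = -9181/3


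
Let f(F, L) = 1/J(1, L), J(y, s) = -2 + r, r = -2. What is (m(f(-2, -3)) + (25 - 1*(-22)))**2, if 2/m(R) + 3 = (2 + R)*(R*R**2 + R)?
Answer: 1695545329/786769 ≈ 2155.1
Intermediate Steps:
J(y, s) = -4 (J(y, s) = -2 - 2 = -4)
f(F, L) = -1/4 (f(F, L) = 1/(-4) = -1/4)
m(R) = 2/(-3 + (2 + R)*(R + R**3)) (m(R) = 2/(-3 + (2 + R)*(R*R**2 + R)) = 2/(-3 + (2 + R)*(R**3 + R)) = 2/(-3 + (2 + R)*(R + R**3)))
(m(f(-2, -3)) + (25 - 1*(-22)))**2 = (2/(-3 + (-1/4)**2 + (-1/4)**4 + 2*(-1/4) + 2*(-1/4)**3) + (25 - 1*(-22)))**2 = (2/(-3 + 1/16 + 1/256 - 1/2 + 2*(-1/64)) + (25 + 22))**2 = (2/(-3 + 1/16 + 1/256 - 1/2 - 1/32) + 47)**2 = (2/(-887/256) + 47)**2 = (2*(-256/887) + 47)**2 = (-512/887 + 47)**2 = (41177/887)**2 = 1695545329/786769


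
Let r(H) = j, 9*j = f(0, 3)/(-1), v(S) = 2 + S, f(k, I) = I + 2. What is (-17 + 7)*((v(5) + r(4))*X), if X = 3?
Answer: -580/3 ≈ -193.33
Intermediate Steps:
f(k, I) = 2 + I
j = -5/9 (j = ((2 + 3)/(-1))/9 = (5*(-1))/9 = (1/9)*(-5) = -5/9 ≈ -0.55556)
r(H) = -5/9
(-17 + 7)*((v(5) + r(4))*X) = (-17 + 7)*(((2 + 5) - 5/9)*3) = -10*(7 - 5/9)*3 = -580*3/9 = -10*58/3 = -580/3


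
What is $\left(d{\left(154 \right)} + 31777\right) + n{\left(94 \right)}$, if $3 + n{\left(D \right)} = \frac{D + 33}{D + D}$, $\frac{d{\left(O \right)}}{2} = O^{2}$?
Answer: $\frac{14890855}{188} \approx 79207.0$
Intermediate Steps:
$d{\left(O \right)} = 2 O^{2}$
$n{\left(D \right)} = -3 + \frac{33 + D}{2 D}$ ($n{\left(D \right)} = -3 + \frac{D + 33}{D + D} = -3 + \frac{33 + D}{2 D}$)
$\left(d{\left(154 \right)} + 31777\right) + n{\left(94 \right)} = \left(2 \cdot 154^{2} + 31777\right) + \frac{33 - 470}{2 \cdot 94} = \left(2 \cdot 23716 + 31777\right) + \frac{1}{2} \cdot \frac{1}{94} \left(33 - 470\right) = \left(47432 + 31777\right) + \frac{1}{2} \cdot \frac{1}{94} \left(-437\right) = 79209 - \frac{437}{188} = \frac{14890855}{188}$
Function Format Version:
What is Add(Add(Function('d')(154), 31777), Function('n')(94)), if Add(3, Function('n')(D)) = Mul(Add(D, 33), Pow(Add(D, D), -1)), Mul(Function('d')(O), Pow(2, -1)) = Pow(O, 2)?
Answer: Rational(14890855, 188) ≈ 79207.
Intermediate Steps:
Function('d')(O) = Mul(2, Pow(O, 2))
Function('n')(D) = Add(-3, Mul(Rational(1, 2), Pow(D, -1), Add(33, D))) (Function('n')(D) = Add(-3, Mul(Add(D, 33), Pow(Add(D, D), -1))) = Add(-3, Mul(Add(33, D), Pow(Mul(2, D), -1))) = Add(-3, Mul(Add(33, D), Mul(Rational(1, 2), Pow(D, -1)))) = Add(-3, Mul(Rational(1, 2), Pow(D, -1), Add(33, D))))
Add(Add(Function('d')(154), 31777), Function('n')(94)) = Add(Add(Mul(2, Pow(154, 2)), 31777), Mul(Rational(1, 2), Pow(94, -1), Add(33, Mul(-5, 94)))) = Add(Add(Mul(2, 23716), 31777), Mul(Rational(1, 2), Rational(1, 94), Add(33, -470))) = Add(Add(47432, 31777), Mul(Rational(1, 2), Rational(1, 94), -437)) = Add(79209, Rational(-437, 188)) = Rational(14890855, 188)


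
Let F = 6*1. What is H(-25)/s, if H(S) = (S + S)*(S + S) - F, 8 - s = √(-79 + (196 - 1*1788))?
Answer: 19952/1735 + 2494*I*√1671/1735 ≈ 11.5 + 58.76*I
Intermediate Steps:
s = 8 - I*√1671 (s = 8 - √(-79 + (196 - 1*1788)) = 8 - √(-79 + (196 - 1788)) = 8 - √(-79 - 1592) = 8 - √(-1671) = 8 - I*√1671 ≈ 8.0 - 40.878*I)
F = 6
H(S) = -6 + 4*S² (H(S) = (S + S)*(S + S) - 1*6 = (2*S)*(2*S) - 6 = 4*S² - 6 = -6 + 4*S²)
H(-25)/s = (-6 + 4*(-25)²)/(8 - I*√1671) = (-6 + 4*625)/(8 - I*√1671) = (-6 + 2500)/(8 - I*√1671) = 2494/(8 - I*√1671)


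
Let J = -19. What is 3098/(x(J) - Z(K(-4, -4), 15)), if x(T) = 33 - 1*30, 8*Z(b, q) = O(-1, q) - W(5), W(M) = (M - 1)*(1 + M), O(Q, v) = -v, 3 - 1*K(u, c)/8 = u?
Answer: 24784/63 ≈ 393.40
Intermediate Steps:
K(u, c) = 24 - 8*u
W(M) = (1 + M)*(-1 + M) (W(M) = (-1 + M)*(1 + M) = (1 + M)*(-1 + M))
Z(b, q) = -3 - q/8 (Z(b, q) = (-q - (-1 + 5**2))/8 = (-q - (-1 + 25))/8 = (-q - 1*24)/8 = (-q - 24)/8 = (-24 - q)/8 = -3 - q/8)
x(T) = 3 (x(T) = 33 - 30 = 3)
3098/(x(J) - Z(K(-4, -4), 15)) = 3098/(3 - (-3 - 1/8*15)) = 3098/(3 - (-3 - 15/8)) = 3098/(3 - 1*(-39/8)) = 3098/(3 + 39/8) = 3098/(63/8) = 3098*(8/63) = 24784/63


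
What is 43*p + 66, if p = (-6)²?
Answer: 1614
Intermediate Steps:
p = 36
43*p + 66 = 43*36 + 66 = 1548 + 66 = 1614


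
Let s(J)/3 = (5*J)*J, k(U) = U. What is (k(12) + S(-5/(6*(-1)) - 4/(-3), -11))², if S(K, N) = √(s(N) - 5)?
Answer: (12 + √1810)² ≈ 2975.1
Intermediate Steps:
s(J) = 15*J² (s(J) = 3*((5*J)*J) = 3*(5*J²) = 15*J²)
S(K, N) = √(-5 + 15*N²) (S(K, N) = √(15*N² - 5) = √(-5 + 15*N²))
(k(12) + S(-5/(6*(-1)) - 4/(-3), -11))² = (12 + √(-5 + 15*(-11)²))² = (12 + √(-5 + 15*121))² = (12 + √(-5 + 1815))² = (12 + √1810)²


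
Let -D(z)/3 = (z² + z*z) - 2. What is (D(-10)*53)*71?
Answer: -2235222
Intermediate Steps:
D(z) = 6 - 6*z² (D(z) = -3*((z² + z*z) - 2) = -3*((z² + z²) - 2) = -3*(2*z² - 2) = -3*(-2 + 2*z²) = 6 - 6*z²)
(D(-10)*53)*71 = ((6 - 6*(-10)²)*53)*71 = ((6 - 6*100)*53)*71 = ((6 - 600)*53)*71 = -594*53*71 = -31482*71 = -2235222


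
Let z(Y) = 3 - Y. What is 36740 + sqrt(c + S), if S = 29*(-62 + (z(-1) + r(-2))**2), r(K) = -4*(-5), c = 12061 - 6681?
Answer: 36740 + 21*sqrt(46) ≈ 36882.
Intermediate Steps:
c = 5380
r(K) = 20
S = 14906 (S = 29*(-62 + ((3 - 1*(-1)) + 20)**2) = 29*(-62 + ((3 + 1) + 20)**2) = 29*(-62 + (4 + 20)**2) = 29*(-62 + 24**2) = 29*(-62 + 576) = 29*514 = 14906)
36740 + sqrt(c + S) = 36740 + sqrt(5380 + 14906) = 36740 + sqrt(20286) = 36740 + 21*sqrt(46)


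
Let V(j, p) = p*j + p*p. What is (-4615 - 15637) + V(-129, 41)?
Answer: -23860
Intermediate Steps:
V(j, p) = p² + j*p (V(j, p) = j*p + p² = p² + j*p)
(-4615 - 15637) + V(-129, 41) = (-4615 - 15637) + 41*(-129 + 41) = -20252 + 41*(-88) = -20252 - 3608 = -23860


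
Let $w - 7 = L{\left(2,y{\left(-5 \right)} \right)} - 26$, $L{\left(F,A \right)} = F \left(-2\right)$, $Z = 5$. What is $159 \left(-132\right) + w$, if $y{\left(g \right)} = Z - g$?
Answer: $-21011$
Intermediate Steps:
$y{\left(g \right)} = 5 - g$
$L{\left(F,A \right)} = - 2 F$
$w = -23$ ($w = 7 - 30 = -23$)
$159 \left(-132\right) + w = 159 \left(-132\right) - 23 = -20988 - 23 = -21011$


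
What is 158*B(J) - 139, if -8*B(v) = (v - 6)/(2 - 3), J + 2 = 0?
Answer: -297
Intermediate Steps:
J = -2 (J = -2 + 0 = -2)
B(v) = -¾ + v/8 (B(v) = -(v - 6)/(8*(2 - 3)) = -(-6 + v)/(8*(-1)) = -(-6 + v)*(-1)/8 = -(6 - v)/8 = -¾ + v/8)
158*B(J) - 139 = 158*(-¾ + (⅛)*(-2)) - 139 = 158*(-¾ - ¼) - 139 = 158*(-1) - 139 = -158 - 139 = -297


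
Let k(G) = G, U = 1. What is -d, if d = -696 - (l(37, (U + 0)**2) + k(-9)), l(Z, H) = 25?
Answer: 712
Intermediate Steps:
d = -712 (d = -696 - (25 - 9) = -696 - 1*16 = -696 - 16 = -712)
-d = -1*(-712) = 712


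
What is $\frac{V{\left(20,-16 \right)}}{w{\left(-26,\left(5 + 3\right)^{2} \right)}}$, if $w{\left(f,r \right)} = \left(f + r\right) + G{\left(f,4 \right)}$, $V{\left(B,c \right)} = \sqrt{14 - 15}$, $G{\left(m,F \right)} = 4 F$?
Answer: $\frac{i}{54} \approx 0.018519 i$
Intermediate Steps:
$V{\left(B,c \right)} = i$ ($V{\left(B,c \right)} = \sqrt{-1} = i$)
$w{\left(f,r \right)} = 16 + f + r$ ($w{\left(f,r \right)} = \left(f + r\right) + 4 \cdot 4 = \left(f + r\right) + 16 = 16 + f + r$)
$\frac{V{\left(20,-16 \right)}}{w{\left(-26,\left(5 + 3\right)^{2} \right)}} = \frac{i}{16 - 26 + \left(5 + 3\right)^{2}} = \frac{i}{16 - 26 + 8^{2}} = \frac{i}{16 - 26 + 64} = \frac{i}{54}$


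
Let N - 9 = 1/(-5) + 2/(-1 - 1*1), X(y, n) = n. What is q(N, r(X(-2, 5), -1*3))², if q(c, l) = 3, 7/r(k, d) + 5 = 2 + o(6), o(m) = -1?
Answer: 9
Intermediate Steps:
r(k, d) = -7/4 (r(k, d) = 7/(-5 + (2 - 1)) = 7/(-5 + 1) = 7/(-4) = 7*(-¼) = -7/4)
N = 39/5 (N = 9 + (1/(-5) + 2/(-1 - 1*1)) = 9 + (1*(-⅕) + 2/(-1 - 1)) = 9 + (-⅕ + 2/(-2)) = 9 + (-⅕ + 2*(-½)) = 9 + (-⅕ - 1) = 9 - 6/5 = 39/5 ≈ 7.8000)
q(N, r(X(-2, 5), -1*3))² = 3² = 9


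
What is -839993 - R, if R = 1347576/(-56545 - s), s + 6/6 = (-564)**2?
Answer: -13112234581/15610 ≈ -8.3999e+5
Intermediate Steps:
s = 318095 (s = -1 + (-564)**2 = -1 + 318096 = 318095)
R = -56149/15610 (R = 1347576/(-56545 - 1*318095) = 1347576/(-56545 - 318095) = 1347576/(-374640) = 1347576*(-1/374640) = -56149/15610 ≈ -3.5970)
-839993 - R = -839993 - 1*(-56149/15610) = -839993 + 56149/15610 = -13112234581/15610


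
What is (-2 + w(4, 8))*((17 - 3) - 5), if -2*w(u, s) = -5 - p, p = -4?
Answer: -27/2 ≈ -13.500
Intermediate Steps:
w(u, s) = ½ (w(u, s) = -(-5 - 1*(-4))/2 = -(-5 + 4)/2 = -½*(-1) = ½)
(-2 + w(4, 8))*((17 - 3) - 5) = (-2 + ½)*((17 - 3) - 5) = -3*(14 - 5)/2 = -3/2*9 = -27/2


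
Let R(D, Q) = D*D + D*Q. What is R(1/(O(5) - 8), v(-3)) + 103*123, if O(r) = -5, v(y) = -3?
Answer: 2141101/169 ≈ 12669.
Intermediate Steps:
R(D, Q) = D**2 + D*Q
R(1/(O(5) - 8), v(-3)) + 103*123 = (1/(-5 - 8) - 3)/(-5 - 8) + 103*123 = (1/(-13) - 3)/(-13) + 12669 = -(-1/13 - 3)/13 + 12669 = -1/13*(-40/13) + 12669 = 40/169 + 12669 = 2141101/169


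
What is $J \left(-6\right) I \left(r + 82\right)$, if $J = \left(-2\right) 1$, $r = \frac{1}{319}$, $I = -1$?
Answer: $- \frac{313908}{319} \approx -984.04$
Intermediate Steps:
$r = \frac{1}{319} \approx 0.0031348$
$J = -2$
$J \left(-6\right) I \left(r + 82\right) = \left(-2\right) \left(-6\right) \left(-1\right) \left(\frac{1}{319} + 82\right) = 12 \left(-1\right) \frac{26159}{319} = \left(-12\right) \frac{26159}{319} = - \frac{313908}{319}$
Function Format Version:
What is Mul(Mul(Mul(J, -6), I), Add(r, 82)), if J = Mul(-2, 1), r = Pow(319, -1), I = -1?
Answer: Rational(-313908, 319) ≈ -984.04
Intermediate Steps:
r = Rational(1, 319) ≈ 0.0031348
J = -2
Mul(Mul(Mul(J, -6), I), Add(r, 82)) = Mul(Mul(Mul(-2, -6), -1), Add(Rational(1, 319), 82)) = Mul(Mul(12, -1), Rational(26159, 319)) = Mul(-12, Rational(26159, 319)) = Rational(-313908, 319)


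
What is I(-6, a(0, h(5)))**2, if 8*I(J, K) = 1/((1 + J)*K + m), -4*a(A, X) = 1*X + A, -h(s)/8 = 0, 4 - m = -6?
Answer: 1/6400 ≈ 0.00015625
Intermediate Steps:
m = 10 (m = 4 - 1*(-6) = 4 + 6 = 10)
h(s) = 0 (h(s) = -8*0 = 0)
a(A, X) = -A/4 - X/4 (a(A, X) = -(1*X + A)/4 = -(X + A)/4 = -(A + X)/4 = -A/4 - X/4)
I(J, K) = 1/(8*(10 + K*(1 + J))) (I(J, K) = 1/(8*((1 + J)*K + 10)) = 1/(8*(K*(1 + J) + 10)) = 1/(8*(10 + K*(1 + J))))
I(-6, a(0, h(5)))**2 = (1/(8*(10 + (-1/4*0 - 1/4*0) - 6*(-1/4*0 - 1/4*0))))**2 = (1/(8*(10 + (0 + 0) - 6*(0 + 0))))**2 = (1/(8*(10 + 0 - 6*0)))**2 = (1/(8*(10 + 0 + 0)))**2 = ((1/8)/10)**2 = ((1/8)*(1/10))**2 = (1/80)**2 = 1/6400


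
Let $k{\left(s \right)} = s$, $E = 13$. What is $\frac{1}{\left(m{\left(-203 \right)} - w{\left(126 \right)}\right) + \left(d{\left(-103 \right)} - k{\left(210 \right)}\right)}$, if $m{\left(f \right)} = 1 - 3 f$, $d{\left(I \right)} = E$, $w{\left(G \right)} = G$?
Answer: $\frac{1}{287} \approx 0.0034843$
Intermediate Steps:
$d{\left(I \right)} = 13$
$\frac{1}{\left(m{\left(-203 \right)} - w{\left(126 \right)}\right) + \left(d{\left(-103 \right)} - k{\left(210 \right)}\right)} = \frac{1}{\left(\left(1 - -609\right) - 126\right) + \left(13 - 210\right)} = \frac{1}{\left(\left(1 + 609\right) - 126\right) + \left(13 - 210\right)} = \frac{1}{\left(610 - 126\right) - 197} = \frac{1}{484 - 197} = \frac{1}{287}$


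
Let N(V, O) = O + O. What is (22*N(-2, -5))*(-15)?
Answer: 3300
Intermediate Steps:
N(V, O) = 2*O
(22*N(-2, -5))*(-15) = (22*(2*(-5)))*(-15) = (22*(-10))*(-15) = -220*(-15) = 3300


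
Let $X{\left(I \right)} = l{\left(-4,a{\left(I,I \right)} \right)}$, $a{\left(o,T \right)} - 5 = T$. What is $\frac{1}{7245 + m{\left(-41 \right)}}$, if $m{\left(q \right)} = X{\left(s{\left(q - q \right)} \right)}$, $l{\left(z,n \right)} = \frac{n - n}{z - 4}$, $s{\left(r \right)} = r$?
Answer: $\frac{1}{7245} \approx 0.00013803$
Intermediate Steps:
$a{\left(o,T \right)} = 5 + T$
$l{\left(z,n \right)} = 0$ ($l{\left(z,n \right)} = \frac{0}{-4 + z} = 0$)
$X{\left(I \right)} = 0$
$m{\left(q \right)} = 0$
$\frac{1}{7245 + m{\left(-41 \right)}} = \frac{1}{7245 + 0} = \frac{1}{7245}$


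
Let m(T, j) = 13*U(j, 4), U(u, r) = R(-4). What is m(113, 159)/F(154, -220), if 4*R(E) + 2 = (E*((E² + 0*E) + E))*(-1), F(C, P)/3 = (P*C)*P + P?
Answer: 13/1944360 ≈ 6.6860e-6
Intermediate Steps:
F(C, P) = 3*P + 3*C*P² (F(C, P) = 3*((P*C)*P + P) = 3*((C*P)*P + P) = 3*(C*P² + P) = 3*(P + C*P²) = 3*P + 3*C*P²)
R(E) = -½ - E*(E + E²)/4 (R(E) = -½ + ((E*((E² + 0*E) + E))*(-1))/4 = -½ + ((E*((E² + 0) + E))*(-1))/4 = -½ + ((E*(E² + E))*(-1))/4 = -½ + ((E*(E + E²))*(-1))/4 = -½ + (-E*(E + E²))/4 = -½ - E*(E + E²)/4)
U(u, r) = 23/2 (U(u, r) = -½ - ¼*(-4)² - ¼*(-4)³ = -½ - ¼*16 - ¼*(-64) = -½ - 4 + 16 = 23/2)
m(T, j) = 299/2 (m(T, j) = 13*(23/2) = 299/2)
m(113, 159)/F(154, -220) = 299/(2*((3*(-220)*(1 + 154*(-220))))) = 299/(2*((3*(-220)*(1 - 33880)))) = 299/(2*((3*(-220)*(-33879)))) = (299/2)/22360140 = (299/2)*(1/22360140) = 13/1944360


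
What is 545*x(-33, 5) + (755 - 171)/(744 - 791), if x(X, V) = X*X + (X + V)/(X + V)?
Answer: 27919766/47 ≈ 5.9404e+5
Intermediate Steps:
x(X, V) = 1 + X² (x(X, V) = X² + (V + X)/(V + X) = X² + 1 = 1 + X²)
545*x(-33, 5) + (755 - 171)/(744 - 791) = 545*(1 + (-33)²) + (755 - 171)/(744 - 791) = 545*(1 + 1089) + 584/(-47) = 545*1090 + 584*(-1/47) = 594050 - 584/47 = 27919766/47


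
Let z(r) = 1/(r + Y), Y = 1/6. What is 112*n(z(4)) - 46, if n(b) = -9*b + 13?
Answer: 29202/25 ≈ 1168.1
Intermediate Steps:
Y = 1/6 ≈ 0.16667
z(r) = 1/(1/6 + r) (z(r) = 1/(r + 1/6) = 1/(1/6 + r))
n(b) = 13 - 9*b
112*n(z(4)) - 46 = 112*(13 - 54/(1 + 6*4)) - 46 = 112*(13 - 54/(1 + 24)) - 46 = 112*(13 - 54/25) - 46 = 112*(271/25) - 46 = 30352/25 - 46 = 29202/25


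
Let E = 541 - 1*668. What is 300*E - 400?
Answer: -38500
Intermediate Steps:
E = -127 (E = 541 - 668 = -127)
300*E - 400 = 300*(-127) - 400 = -38100 - 400 = -38500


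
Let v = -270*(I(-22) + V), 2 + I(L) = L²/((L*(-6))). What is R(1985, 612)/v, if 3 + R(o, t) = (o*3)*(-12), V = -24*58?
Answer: -23821/125130 ≈ -0.19037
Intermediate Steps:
I(L) = -2 - L/6 (I(L) = -2 + L²/((L*(-6))) = -2 + L²/((-6*L)) = -2 + L²*(-1/(6*L)) = -2 - L/6)
V = -1392
R(o, t) = -3 - 36*o (R(o, t) = -3 + (o*3)*(-12) = -3 + (3*o)*(-12) = -3 - 36*o)
v = 375390 (v = -270*((-2 - ⅙*(-22)) - 1392) = -270*((-2 + 11/3) - 1392) = -270*(5/3 - 1392) = -270*(-4171/3) = 375390)
R(1985, 612)/v = (-3 - 36*1985)/375390 = (-3 - 71460)*(1/375390) = -71463*1/375390 = -23821/125130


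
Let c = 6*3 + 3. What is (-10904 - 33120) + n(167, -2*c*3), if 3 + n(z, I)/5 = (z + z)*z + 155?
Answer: 235626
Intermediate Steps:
c = 21 (c = 18 + 3 = 21)
n(z, I) = 760 + 10*z² (n(z, I) = -15 + 5*((z + z)*z + 155) = -15 + 5*((2*z)*z + 155) = -15 + 5*(2*z² + 155) = -15 + 5*(155 + 2*z²) = -15 + (775 + 10*z²) = 760 + 10*z²)
(-10904 - 33120) + n(167, -2*c*3) = (-10904 - 33120) + (760 + 10*167²) = -44024 + (760 + 10*27889) = -44024 + (760 + 278890) = -44024 + 279650 = 235626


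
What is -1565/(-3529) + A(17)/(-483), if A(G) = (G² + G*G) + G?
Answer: -191980/243501 ≈ -0.78842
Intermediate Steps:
A(G) = G + 2*G² (A(G) = (G² + G²) + G = 2*G² + G = G + 2*G²)
-1565/(-3529) + A(17)/(-483) = -1565/(-3529) + (17*(1 + 2*17))/(-483) = -1565*(-1/3529) + (17*(1 + 34))*(-1/483) = 1565/3529 + (17*35)*(-1/483) = 1565/3529 + 595*(-1/483) = 1565/3529 - 85/69 = -191980/243501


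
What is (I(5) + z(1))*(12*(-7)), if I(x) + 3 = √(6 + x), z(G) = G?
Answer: 168 - 84*√11 ≈ -110.60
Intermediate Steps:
I(x) = -3 + √(6 + x)
(I(5) + z(1))*(12*(-7)) = ((-3 + √(6 + 5)) + 1)*(12*(-7)) = ((-3 + √11) + 1)*(-84) = (-2 + √11)*(-84) = 168 - 84*√11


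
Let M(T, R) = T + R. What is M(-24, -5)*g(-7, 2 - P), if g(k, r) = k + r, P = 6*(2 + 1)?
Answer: 667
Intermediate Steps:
P = 18 (P = 6*3 = 18)
M(T, R) = R + T
M(-24, -5)*g(-7, 2 - P) = (-5 - 24)*(-7 + (2 - 1*18)) = -29*(-7 + (2 - 18)) = -29*(-7 - 16) = -29*(-23) = 667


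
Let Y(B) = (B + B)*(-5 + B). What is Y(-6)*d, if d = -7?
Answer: -924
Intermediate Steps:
Y(B) = 2*B*(-5 + B) (Y(B) = (2*B)*(-5 + B) = 2*B*(-5 + B))
Y(-6)*d = (2*(-6)*(-5 - 6))*(-7) = (2*(-6)*(-11))*(-7) = 132*(-7) = -924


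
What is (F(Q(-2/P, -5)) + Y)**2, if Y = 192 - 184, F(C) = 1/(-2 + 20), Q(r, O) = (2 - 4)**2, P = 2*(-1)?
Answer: 21025/324 ≈ 64.892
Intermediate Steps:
P = -2
Q(r, O) = 4 (Q(r, O) = (-2)**2 = 4)
F(C) = 1/18
Y = 8
(F(Q(-2/P, -5)) + Y)**2 = (1/18 + 8)**2 = (145/18)**2 = 21025/324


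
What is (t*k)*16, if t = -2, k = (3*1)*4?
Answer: -384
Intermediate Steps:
k = 12 (k = 3*4 = 12)
(t*k)*16 = -2*12*16 = -24*16 = -384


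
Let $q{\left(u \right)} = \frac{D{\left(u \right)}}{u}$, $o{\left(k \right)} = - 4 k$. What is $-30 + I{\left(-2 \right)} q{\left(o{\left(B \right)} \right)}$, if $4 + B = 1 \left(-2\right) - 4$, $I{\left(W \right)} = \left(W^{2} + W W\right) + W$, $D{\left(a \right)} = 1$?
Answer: $- \frac{597}{20} \approx -29.85$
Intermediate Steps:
$I{\left(W \right)} = W + 2 W^{2}$ ($I{\left(W \right)} = \left(W^{2} + W^{2}\right) + W = 2 W^{2} + W = W + 2 W^{2}$)
$B = -10$ ($B = -4 + \left(1 \left(-2\right) - 4\right) = -4 - 6 = -10$)
$q{\left(u \right)} = \frac{1}{u}$ ($q{\left(u \right)} = 1 \frac{1}{u} = \frac{1}{u}$)
$-30 + I{\left(-2 \right)} q{\left(o{\left(B \right)} \right)} = -30 + \frac{\left(-2\right) \left(1 + 2 \left(-2\right)\right)}{\left(-4\right) \left(-10\right)} = -30 + \frac{\left(-2\right) \left(1 - 4\right)}{40} = -30 + \left(-2\right) \left(-3\right) \frac{1}{40} = -30 + 6 \cdot \frac{1}{40} = -30 + \frac{3}{20} = - \frac{597}{20}$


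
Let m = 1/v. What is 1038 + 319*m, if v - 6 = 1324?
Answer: 1380859/1330 ≈ 1038.2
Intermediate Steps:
v = 1330 (v = 6 + 1324 = 1330)
m = 1/1330 ≈ 0.00075188
1038 + 319*m = 1038 + 319*(1/1330) = 1038 + 319/1330 = 1380859/1330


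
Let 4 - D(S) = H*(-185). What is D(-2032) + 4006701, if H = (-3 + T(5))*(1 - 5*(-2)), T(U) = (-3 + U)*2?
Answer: 4008740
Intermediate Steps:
T(U) = -6 + 2*U
H = 11 (H = (-3 + (-6 + 2*5))*(1 - 5*(-2)) = (-3 + (-6 + 10))*(1 + 10) = (-3 + 4)*11 = 1*11 = 11)
D(S) = 2039 (D(S) = 4 - 11*(-185) = 4 - 1*(-2035) = 4 + 2035 = 2039)
D(-2032) + 4006701 = 2039 + 4006701 = 4008740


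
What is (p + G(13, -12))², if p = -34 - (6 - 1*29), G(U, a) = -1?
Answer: 144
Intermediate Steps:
p = -11 (p = -34 - (6 - 29) = -34 - 1*(-23) = -34 + 23 = -11)
(p + G(13, -12))² = (-11 - 1)² = (-12)² = 144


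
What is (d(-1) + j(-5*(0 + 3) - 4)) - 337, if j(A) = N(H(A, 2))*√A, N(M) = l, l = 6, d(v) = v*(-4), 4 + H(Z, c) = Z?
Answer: -333 + 6*I*√19 ≈ -333.0 + 26.153*I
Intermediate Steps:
H(Z, c) = -4 + Z
d(v) = -4*v
N(M) = 6
j(A) = 6*√A
(d(-1) + j(-5*(0 + 3) - 4)) - 337 = (-4*(-1) + 6*√(-5*(0 + 3) - 4)) - 337 = (4 + 6*√(-5*3 - 4)) - 337 = (4 + 6*√(-15 - 4)) - 337 = (4 + 6*√(-19)) - 337 = (4 + 6*(I*√19)) - 337 = (4 + 6*I*√19) - 337 = -333 + 6*I*√19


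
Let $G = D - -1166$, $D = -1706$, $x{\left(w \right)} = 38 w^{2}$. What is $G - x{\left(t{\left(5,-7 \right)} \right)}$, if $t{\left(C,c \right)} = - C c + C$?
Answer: $-61340$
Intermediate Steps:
$t{\left(C,c \right)} = C - C c$ ($t{\left(C,c \right)} = - C c + C = C - C c$)
$G = -540$ ($G = -1706 - -1166 = -1706 + 1166 = -540$)
$G - x{\left(t{\left(5,-7 \right)} \right)} = -540 - 38 \left(5 \left(1 - -7\right)\right)^{2} = -540 - 38 \left(5 \left(1 + 7\right)\right)^{2} = -540 - 38 \left(5 \cdot 8\right)^{2} = -540 - 38 \cdot 40^{2} = -540 - 38 \cdot 1600 = -540 - 60800 = -61340$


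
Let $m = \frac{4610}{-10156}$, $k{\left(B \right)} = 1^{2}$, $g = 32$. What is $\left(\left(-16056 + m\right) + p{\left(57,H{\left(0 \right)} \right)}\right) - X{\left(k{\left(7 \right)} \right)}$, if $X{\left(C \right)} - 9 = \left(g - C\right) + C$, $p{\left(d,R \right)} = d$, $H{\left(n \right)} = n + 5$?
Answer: $- \frac{81453425}{5078} \approx -16040.0$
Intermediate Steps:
$H{\left(n \right)} = 5 + n$
$k{\left(B \right)} = 1$
$m = - \frac{2305}{5078}$ ($m = 4610 \left(- \frac{1}{10156}\right) = - \frac{2305}{5078} \approx -0.45392$)
$X{\left(C \right)} = 41$ ($X{\left(C \right)} = 9 + \left(\left(32 - C\right) + C\right) = 9 + 32 = 41$)
$\left(\left(-16056 + m\right) + p{\left(57,H{\left(0 \right)} \right)}\right) - X{\left(k{\left(7 \right)} \right)} = \left(\left(-16056 - \frac{2305}{5078}\right) + 57\right) - 41 = \left(- \frac{81534673}{5078} + 57\right) - 41 = - \frac{81245227}{5078} - 41 = - \frac{81453425}{5078}$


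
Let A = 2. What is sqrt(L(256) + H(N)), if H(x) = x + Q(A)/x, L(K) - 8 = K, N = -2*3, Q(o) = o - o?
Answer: sqrt(258) ≈ 16.062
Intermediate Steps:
Q(o) = 0
N = -6
L(K) = 8 + K
H(x) = x (H(x) = x + 0/x = x + 0 = x)
sqrt(L(256) + H(N)) = sqrt((8 + 256) - 6) = sqrt(264 - 6) = sqrt(258)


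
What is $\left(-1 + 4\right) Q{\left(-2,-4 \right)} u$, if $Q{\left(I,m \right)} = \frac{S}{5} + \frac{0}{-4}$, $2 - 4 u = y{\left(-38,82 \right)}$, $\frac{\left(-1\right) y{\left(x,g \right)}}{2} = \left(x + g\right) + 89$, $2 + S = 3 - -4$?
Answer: $201$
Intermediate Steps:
$S = 5$ ($S = -2 + \left(3 - -4\right) = -2 + \left(3 + 4\right) = -2 + 7 = 5$)
$y{\left(x,g \right)} = -178 - 2 g - 2 x$ ($y{\left(x,g \right)} = - 2 \left(\left(x + g\right) + 89\right) = - 2 \left(\left(g + x\right) + 89\right) = - 2 \left(89 + g + x\right) = -178 - 2 g - 2 x$)
$u = 67$ ($u = \frac{1}{2} - \frac{-178 - 164 - -76}{4} = \frac{1}{2} - \frac{-178 - 164 + 76}{4} = \frac{1}{2} - - \frac{133}{2} = \frac{1}{2} + \frac{133}{2} = 67$)
$Q{\left(I,m \right)} = 1$ ($Q{\left(I,m \right)} = \frac{5}{5} + \frac{0}{-4} = 5 \cdot \frac{1}{5} + 0 \left(- \frac{1}{4}\right) = 1 + 0 = 1$)
$\left(-1 + 4\right) Q{\left(-2,-4 \right)} u = \left(-1 + 4\right) 1 \cdot 67 = 3 \cdot 1 \cdot 67 = 3 \cdot 67 = 201$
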